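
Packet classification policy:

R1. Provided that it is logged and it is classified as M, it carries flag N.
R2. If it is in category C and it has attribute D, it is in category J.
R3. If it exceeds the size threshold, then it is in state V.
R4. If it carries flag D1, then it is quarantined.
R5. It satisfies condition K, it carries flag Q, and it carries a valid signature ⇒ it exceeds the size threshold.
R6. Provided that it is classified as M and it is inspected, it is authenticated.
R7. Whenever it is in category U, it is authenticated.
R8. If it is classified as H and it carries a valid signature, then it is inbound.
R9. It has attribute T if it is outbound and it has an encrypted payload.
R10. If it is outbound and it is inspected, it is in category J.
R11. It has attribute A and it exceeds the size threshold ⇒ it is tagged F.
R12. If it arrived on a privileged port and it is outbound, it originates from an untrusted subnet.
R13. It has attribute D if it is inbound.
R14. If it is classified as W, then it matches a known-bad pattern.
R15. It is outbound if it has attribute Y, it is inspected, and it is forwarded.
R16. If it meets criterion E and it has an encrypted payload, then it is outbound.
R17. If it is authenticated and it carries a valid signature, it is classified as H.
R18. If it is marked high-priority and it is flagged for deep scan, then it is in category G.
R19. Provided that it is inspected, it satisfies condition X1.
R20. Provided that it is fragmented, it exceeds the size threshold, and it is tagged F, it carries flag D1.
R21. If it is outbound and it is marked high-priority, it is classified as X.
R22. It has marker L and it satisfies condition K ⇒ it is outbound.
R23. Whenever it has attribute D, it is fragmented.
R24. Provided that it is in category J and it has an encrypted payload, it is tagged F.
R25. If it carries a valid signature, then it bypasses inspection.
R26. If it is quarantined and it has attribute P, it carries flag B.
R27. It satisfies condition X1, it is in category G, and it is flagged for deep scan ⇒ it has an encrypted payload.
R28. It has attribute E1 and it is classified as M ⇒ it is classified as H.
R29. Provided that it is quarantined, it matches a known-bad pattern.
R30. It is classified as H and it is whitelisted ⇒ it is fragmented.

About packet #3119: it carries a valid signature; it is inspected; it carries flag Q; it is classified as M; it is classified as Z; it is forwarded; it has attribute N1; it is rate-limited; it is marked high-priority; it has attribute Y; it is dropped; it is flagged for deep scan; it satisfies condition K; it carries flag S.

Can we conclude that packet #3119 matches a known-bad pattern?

Yes

By R5 (it satisfies condition K, it carries flag Q, it carries a valid signature): it exceeds the size threshold.
By R6 (it is classified as M, it is inspected): it is authenticated.
By R15 (it has attribute Y, it is inspected, it is forwarded): it is outbound.
By R17 (it is authenticated, it carries a valid signature): it is classified as H.
By R18 (it is marked high-priority, it is flagged for deep scan): it is in category G.
By R19 (it is inspected): it satisfies condition X1.
By R27 (it satisfies condition X1, it is in category G, it is flagged for deep scan): it has an encrypted payload.
By R8 (it is classified as H, it carries a valid signature): it is inbound.
By R10 (it is outbound, it is inspected): it is in category J.
By R13 (it is inbound): it has attribute D.
By R23 (it has attribute D): it is fragmented.
By R24 (it is in category J, it has an encrypted payload): it is tagged F.
By R20 (it is fragmented, it exceeds the size threshold, it is tagged F): it carries flag D1.
By R4 (it carries flag D1): it is quarantined.
By R29 (it is quarantined): it matches a known-bad pattern.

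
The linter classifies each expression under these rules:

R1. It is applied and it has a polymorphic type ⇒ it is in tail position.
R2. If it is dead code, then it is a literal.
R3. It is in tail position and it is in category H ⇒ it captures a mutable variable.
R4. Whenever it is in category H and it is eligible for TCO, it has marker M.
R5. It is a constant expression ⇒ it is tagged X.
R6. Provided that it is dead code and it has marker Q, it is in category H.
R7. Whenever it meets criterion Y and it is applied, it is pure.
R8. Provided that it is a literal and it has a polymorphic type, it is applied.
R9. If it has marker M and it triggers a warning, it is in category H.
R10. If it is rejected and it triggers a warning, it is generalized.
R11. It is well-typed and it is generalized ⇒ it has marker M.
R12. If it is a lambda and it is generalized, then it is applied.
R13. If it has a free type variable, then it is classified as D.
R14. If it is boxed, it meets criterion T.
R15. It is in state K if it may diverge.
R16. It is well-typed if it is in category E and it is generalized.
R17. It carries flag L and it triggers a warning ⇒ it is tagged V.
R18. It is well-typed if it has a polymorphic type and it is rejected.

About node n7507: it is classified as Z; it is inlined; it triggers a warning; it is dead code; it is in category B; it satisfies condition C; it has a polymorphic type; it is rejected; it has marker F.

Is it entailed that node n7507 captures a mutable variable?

By R2 (it is dead code): it is a literal.
By R8 (it is a literal, it has a polymorphic type): it is applied.
By R10 (it is rejected, it triggers a warning): it is generalized.
By R18 (it has a polymorphic type, it is rejected): it is well-typed.
By R1 (it is applied, it has a polymorphic type): it is in tail position.
By R11 (it is well-typed, it is generalized): it has marker M.
By R9 (it has marker M, it triggers a warning): it is in category H.
By R3 (it is in tail position, it is in category H): it captures a mutable variable.

Yes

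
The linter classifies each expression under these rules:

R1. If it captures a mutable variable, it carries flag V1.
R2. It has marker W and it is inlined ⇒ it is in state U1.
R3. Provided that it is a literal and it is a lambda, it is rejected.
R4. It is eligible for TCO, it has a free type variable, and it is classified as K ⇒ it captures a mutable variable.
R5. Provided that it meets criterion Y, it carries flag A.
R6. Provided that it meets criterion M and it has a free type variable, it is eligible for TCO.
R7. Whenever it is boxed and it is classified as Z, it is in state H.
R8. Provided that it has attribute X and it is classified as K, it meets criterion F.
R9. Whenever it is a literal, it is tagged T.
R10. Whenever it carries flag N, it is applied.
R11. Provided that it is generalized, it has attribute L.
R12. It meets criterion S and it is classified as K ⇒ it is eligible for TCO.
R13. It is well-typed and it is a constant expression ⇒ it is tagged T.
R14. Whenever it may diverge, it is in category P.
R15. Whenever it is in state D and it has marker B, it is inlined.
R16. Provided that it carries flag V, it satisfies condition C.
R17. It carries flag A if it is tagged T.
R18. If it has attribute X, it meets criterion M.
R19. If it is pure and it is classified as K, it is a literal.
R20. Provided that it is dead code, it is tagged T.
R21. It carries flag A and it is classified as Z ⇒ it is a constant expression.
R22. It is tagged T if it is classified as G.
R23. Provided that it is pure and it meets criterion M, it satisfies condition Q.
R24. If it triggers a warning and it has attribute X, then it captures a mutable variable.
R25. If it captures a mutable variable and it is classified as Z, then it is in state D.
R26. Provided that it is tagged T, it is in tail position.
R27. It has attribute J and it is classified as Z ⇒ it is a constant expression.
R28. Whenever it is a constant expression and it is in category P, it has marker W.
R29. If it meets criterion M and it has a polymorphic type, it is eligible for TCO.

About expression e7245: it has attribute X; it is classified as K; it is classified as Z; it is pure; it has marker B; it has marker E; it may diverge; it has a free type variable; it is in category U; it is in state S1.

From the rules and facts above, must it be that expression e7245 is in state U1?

Yes

By R14 (it may diverge): it is in category P.
By R18 (it has attribute X): it meets criterion M.
By R19 (it is pure, it is classified as K): it is a literal.
By R6 (it meets criterion M, it has a free type variable): it is eligible for TCO.
By R9 (it is a literal): it is tagged T.
By R17 (it is tagged T): it carries flag A.
By R21 (it carries flag A, it is classified as Z): it is a constant expression.
By R28 (it is a constant expression, it is in category P): it has marker W.
By R4 (it is eligible for TCO, it has a free type variable, it is classified as K): it captures a mutable variable.
By R25 (it captures a mutable variable, it is classified as Z): it is in state D.
By R15 (it is in state D, it has marker B): it is inlined.
By R2 (it has marker W, it is inlined): it is in state U1.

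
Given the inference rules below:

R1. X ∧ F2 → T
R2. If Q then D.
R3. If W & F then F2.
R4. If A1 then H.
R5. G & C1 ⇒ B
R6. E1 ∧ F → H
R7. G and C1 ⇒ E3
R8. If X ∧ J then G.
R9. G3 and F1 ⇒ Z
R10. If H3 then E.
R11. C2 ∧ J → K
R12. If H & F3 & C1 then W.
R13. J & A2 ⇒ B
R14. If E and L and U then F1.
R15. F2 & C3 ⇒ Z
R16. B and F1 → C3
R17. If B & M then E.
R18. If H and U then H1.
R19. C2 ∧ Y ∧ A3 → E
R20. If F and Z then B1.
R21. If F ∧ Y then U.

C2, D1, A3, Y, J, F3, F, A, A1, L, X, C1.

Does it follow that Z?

H  (by R4: A1)
G  (by R8: X, J)
W  (by R12: H, F3, C1)
E  (by R19: C2, Y, A3)
U  (by R21: F, Y)
F2  (by R3: W, F)
B  (by R5: G, C1)
F1  (by R14: E, L, U)
C3  (by R16: B, F1)
Z  (by R15: F2, C3)

Yes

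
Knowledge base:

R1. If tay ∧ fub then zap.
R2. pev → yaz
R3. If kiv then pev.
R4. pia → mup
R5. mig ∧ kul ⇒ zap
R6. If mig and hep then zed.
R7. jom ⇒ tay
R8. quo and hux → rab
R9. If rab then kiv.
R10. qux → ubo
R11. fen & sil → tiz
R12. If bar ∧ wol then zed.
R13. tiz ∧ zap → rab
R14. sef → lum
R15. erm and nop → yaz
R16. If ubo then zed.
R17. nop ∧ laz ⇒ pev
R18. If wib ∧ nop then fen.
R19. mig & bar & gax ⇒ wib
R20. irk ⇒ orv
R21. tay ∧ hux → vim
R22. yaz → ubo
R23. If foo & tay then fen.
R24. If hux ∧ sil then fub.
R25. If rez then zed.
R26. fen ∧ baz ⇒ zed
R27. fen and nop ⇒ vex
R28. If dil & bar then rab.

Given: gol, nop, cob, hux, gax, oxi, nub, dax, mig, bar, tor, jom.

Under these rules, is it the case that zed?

Forward chaining from the given facts derives: tay, wib, vim, fen, vex.
Rules concluding zed: R6 needs hep; R12 needs wol; R16 needs ubo; R25 needs rez; R26 needs baz — none of these are established.

No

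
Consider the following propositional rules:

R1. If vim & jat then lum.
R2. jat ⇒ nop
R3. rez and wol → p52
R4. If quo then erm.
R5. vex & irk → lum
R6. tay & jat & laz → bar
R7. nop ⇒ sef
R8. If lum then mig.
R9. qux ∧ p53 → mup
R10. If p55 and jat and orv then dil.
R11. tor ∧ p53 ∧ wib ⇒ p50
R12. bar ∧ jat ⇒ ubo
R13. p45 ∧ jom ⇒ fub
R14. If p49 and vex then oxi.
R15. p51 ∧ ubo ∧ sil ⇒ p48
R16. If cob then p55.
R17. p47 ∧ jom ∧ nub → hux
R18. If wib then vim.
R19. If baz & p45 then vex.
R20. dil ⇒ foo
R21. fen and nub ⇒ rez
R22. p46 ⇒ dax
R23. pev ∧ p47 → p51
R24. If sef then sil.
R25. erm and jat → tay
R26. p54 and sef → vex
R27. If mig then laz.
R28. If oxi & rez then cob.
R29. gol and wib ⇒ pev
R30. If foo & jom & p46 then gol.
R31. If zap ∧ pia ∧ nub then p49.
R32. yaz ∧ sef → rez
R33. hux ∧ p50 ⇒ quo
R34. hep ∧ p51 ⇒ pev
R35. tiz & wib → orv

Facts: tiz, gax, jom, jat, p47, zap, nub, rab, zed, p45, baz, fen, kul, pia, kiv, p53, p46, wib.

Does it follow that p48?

Forward chaining from the given facts derives: nop, sef, fub, hux, vim, vex, rez, dax, sil, p49, orv, lum, mig, oxi, laz, cob, p55, dil, foo, gol, pev, p51.
The only rule concluding p48 is R15, which needs ubo; that is never established.

No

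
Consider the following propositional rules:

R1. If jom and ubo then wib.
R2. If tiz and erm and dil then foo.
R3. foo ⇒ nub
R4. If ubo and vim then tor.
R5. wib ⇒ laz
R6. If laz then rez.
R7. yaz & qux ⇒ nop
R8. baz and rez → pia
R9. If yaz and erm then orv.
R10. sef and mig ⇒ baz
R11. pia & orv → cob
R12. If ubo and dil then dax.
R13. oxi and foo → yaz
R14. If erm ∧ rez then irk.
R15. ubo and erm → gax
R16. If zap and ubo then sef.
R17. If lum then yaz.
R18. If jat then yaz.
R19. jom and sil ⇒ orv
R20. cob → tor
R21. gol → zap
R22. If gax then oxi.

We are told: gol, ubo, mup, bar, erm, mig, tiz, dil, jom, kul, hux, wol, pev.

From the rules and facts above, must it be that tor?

wib  (by R1: jom, ubo)
foo  (by R2: tiz, erm, dil)
laz  (by R5: wib)
rez  (by R6: laz)
gax  (by R15: ubo, erm)
zap  (by R21: gol)
oxi  (by R22: gax)
yaz  (by R13: oxi, foo)
sef  (by R16: zap, ubo)
orv  (by R9: yaz, erm)
baz  (by R10: sef, mig)
pia  (by R8: baz, rez)
cob  (by R11: pia, orv)
tor  (by R20: cob)

Yes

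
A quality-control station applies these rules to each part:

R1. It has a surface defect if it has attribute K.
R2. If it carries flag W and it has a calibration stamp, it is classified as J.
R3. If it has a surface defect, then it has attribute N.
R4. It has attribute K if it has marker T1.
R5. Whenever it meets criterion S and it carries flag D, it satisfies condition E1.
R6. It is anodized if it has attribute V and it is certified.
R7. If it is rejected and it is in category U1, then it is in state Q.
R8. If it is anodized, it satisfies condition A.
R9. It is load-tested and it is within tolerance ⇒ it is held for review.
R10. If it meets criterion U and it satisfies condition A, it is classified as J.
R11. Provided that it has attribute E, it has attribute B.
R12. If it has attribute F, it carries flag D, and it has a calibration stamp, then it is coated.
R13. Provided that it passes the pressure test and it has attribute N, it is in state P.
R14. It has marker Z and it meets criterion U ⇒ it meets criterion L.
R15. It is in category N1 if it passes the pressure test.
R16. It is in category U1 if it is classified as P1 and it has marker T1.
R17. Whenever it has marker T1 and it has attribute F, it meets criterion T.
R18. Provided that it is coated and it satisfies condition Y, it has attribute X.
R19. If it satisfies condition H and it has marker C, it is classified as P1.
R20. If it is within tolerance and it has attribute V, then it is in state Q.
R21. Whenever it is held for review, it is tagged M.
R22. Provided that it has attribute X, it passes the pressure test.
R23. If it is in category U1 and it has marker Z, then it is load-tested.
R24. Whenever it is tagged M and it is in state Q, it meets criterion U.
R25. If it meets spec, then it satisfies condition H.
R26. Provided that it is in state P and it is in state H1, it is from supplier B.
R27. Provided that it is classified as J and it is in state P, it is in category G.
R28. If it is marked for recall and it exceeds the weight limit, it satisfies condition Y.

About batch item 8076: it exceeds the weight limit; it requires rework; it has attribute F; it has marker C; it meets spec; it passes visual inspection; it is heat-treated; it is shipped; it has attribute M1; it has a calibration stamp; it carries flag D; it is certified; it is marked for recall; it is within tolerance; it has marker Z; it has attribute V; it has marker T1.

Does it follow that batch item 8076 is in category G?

Yes

By R4 (it has marker T1): it has attribute K.
By R6 (it has attribute V, it is certified): it is anodized.
By R8 (it is anodized): it satisfies condition A.
By R12 (it has attribute F, it carries flag D, it has a calibration stamp): it is coated.
By R20 (it is within tolerance, it has attribute V): it is in state Q.
By R25 (it meets spec): it satisfies condition H.
By R28 (it is marked for recall, it exceeds the weight limit): it satisfies condition Y.
By R1 (it has attribute K): it has a surface defect.
By R3 (it has a surface defect): it has attribute N.
By R18 (it is coated, it satisfies condition Y): it has attribute X.
By R19 (it satisfies condition H, it has marker C): it is classified as P1.
By R22 (it has attribute X): it passes the pressure test.
By R13 (it passes the pressure test, it has attribute N): it is in state P.
By R16 (it is classified as P1, it has marker T1): it is in category U1.
By R23 (it is in category U1, it has marker Z): it is load-tested.
By R9 (it is load-tested, it is within tolerance): it is held for review.
By R21 (it is held for review): it is tagged M.
By R24 (it is tagged M, it is in state Q): it meets criterion U.
By R10 (it meets criterion U, it satisfies condition A): it is classified as J.
By R27 (it is classified as J, it is in state P): it is in category G.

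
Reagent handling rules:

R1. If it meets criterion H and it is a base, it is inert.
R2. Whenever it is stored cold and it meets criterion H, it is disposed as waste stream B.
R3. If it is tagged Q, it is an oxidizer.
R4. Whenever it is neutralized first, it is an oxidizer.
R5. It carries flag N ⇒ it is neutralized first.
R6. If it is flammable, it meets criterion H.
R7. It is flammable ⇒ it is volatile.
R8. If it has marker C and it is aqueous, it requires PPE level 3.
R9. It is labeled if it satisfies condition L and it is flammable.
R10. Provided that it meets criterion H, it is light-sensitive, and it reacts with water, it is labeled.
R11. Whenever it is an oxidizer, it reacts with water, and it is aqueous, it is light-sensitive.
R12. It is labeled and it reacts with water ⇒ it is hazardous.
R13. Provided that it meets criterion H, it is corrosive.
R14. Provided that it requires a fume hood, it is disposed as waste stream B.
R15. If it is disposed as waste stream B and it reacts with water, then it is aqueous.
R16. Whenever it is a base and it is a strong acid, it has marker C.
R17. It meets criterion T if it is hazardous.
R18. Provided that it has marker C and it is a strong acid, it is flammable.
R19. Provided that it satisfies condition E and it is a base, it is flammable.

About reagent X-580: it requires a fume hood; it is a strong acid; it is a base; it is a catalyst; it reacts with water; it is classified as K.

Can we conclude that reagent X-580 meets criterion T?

No

Forward chaining from the given facts derives: is disposed as waste stream B, is aqueous, has marker C, is flammable, meets criterion H, is volatile, requires PPE level 3, is corrosive, is inert.
The only rule concluding "it meets criterion T" is R17, which needs "it is hazardous"; that is never established.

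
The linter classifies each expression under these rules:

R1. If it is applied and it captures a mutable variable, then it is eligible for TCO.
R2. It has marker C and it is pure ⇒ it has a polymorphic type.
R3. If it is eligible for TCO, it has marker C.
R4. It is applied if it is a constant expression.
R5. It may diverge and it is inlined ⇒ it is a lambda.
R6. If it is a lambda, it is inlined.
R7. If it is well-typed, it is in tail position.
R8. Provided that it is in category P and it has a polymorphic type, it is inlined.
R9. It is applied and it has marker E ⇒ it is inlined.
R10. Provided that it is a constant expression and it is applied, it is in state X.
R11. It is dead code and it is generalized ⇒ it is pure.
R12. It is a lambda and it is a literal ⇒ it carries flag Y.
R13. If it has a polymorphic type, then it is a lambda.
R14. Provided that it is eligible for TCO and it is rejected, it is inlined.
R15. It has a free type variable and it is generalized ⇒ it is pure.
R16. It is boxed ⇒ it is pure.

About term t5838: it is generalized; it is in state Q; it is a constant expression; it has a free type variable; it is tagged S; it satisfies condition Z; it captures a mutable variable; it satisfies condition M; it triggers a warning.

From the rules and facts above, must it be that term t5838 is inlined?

Yes

By R4 (it is a constant expression): it is applied.
By R15 (it has a free type variable, it is generalized): it is pure.
By R1 (it is applied, it captures a mutable variable): it is eligible for TCO.
By R3 (it is eligible for TCO): it has marker C.
By R2 (it has marker C, it is pure): it has a polymorphic type.
By R13 (it has a polymorphic type): it is a lambda.
By R6 (it is a lambda): it is inlined.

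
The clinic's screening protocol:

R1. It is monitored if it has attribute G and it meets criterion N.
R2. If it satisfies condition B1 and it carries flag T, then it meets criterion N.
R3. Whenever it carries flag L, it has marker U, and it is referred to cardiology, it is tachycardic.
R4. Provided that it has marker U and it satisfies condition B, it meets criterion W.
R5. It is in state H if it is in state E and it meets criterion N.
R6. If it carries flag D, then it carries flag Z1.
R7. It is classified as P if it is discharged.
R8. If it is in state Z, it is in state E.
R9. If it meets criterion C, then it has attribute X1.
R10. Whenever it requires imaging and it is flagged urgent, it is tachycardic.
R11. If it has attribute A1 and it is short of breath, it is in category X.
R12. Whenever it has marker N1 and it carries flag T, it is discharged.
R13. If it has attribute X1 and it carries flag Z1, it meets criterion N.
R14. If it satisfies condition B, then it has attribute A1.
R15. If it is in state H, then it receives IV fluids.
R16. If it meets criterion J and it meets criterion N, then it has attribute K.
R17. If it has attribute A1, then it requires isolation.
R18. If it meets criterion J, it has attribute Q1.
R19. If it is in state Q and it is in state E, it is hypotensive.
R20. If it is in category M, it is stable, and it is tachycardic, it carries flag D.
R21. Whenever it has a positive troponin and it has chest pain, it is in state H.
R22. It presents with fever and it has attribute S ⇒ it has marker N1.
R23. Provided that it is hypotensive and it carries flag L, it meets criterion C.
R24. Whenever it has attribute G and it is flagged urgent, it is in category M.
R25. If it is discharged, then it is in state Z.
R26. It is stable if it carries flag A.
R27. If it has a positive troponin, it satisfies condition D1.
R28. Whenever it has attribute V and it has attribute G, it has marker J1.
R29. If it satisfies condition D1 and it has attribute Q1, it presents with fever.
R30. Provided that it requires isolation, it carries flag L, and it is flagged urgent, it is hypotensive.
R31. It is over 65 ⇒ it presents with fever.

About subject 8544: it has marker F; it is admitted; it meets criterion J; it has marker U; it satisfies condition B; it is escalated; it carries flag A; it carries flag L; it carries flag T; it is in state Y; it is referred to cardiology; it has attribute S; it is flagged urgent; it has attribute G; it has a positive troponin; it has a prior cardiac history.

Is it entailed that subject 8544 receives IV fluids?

Yes

By R3 (it carries flag L, it has marker U, it is referred to cardiology): it is tachycardic.
By R14 (it satisfies condition B): it has attribute A1.
By R17 (it has attribute A1): it requires isolation.
By R18 (it meets criterion J): it has attribute Q1.
By R24 (it has attribute G, it is flagged urgent): it is in category M.
By R26 (it carries flag A): it is stable.
By R27 (it has a positive troponin): it satisfies condition D1.
By R29 (it satisfies condition D1, it has attribute Q1): it presents with fever.
By R30 (it requires isolation, it carries flag L, it is flagged urgent): it is hypotensive.
By R20 (it is in category M, it is stable, it is tachycardic): it carries flag D.
By R22 (it presents with fever, it has attribute S): it has marker N1.
By R23 (it is hypotensive, it carries flag L): it meets criterion C.
By R6 (it carries flag D): it carries flag Z1.
By R9 (it meets criterion C): it has attribute X1.
By R12 (it has marker N1, it carries flag T): it is discharged.
By R13 (it has attribute X1, it carries flag Z1): it meets criterion N.
By R25 (it is discharged): it is in state Z.
By R8 (it is in state Z): it is in state E.
By R5 (it is in state E, it meets criterion N): it is in state H.
By R15 (it is in state H): it receives IV fluids.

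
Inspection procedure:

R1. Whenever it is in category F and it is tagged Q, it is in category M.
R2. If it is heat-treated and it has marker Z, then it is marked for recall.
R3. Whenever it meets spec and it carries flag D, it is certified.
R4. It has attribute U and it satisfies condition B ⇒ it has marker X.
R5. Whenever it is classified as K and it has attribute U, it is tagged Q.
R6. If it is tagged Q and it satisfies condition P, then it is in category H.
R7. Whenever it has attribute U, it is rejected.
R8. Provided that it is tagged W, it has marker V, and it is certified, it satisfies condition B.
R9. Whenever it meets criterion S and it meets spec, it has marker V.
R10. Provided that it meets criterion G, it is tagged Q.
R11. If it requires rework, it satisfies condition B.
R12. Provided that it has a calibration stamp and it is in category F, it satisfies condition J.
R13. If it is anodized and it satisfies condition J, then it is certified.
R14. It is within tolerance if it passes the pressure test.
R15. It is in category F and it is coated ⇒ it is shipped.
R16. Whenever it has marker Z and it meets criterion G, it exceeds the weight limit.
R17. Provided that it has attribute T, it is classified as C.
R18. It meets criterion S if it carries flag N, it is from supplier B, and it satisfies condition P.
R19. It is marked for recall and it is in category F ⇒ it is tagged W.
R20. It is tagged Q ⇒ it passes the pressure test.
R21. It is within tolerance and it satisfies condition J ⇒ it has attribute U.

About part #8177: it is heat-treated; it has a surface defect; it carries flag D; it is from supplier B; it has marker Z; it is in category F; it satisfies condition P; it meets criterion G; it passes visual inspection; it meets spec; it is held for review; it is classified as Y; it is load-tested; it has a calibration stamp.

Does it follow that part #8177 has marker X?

No

Forward chaining from the given facts derives: is marked for recall, is certified, is tagged Q, satisfies condition J, exceeds the weight limit, is tagged W, passes the pressure test, is in category M, is in category H, is within tolerance, has attribute U, is rejected.
The only rule concluding "it has marker X" is R4, which needs "it satisfies condition B"; that is never established.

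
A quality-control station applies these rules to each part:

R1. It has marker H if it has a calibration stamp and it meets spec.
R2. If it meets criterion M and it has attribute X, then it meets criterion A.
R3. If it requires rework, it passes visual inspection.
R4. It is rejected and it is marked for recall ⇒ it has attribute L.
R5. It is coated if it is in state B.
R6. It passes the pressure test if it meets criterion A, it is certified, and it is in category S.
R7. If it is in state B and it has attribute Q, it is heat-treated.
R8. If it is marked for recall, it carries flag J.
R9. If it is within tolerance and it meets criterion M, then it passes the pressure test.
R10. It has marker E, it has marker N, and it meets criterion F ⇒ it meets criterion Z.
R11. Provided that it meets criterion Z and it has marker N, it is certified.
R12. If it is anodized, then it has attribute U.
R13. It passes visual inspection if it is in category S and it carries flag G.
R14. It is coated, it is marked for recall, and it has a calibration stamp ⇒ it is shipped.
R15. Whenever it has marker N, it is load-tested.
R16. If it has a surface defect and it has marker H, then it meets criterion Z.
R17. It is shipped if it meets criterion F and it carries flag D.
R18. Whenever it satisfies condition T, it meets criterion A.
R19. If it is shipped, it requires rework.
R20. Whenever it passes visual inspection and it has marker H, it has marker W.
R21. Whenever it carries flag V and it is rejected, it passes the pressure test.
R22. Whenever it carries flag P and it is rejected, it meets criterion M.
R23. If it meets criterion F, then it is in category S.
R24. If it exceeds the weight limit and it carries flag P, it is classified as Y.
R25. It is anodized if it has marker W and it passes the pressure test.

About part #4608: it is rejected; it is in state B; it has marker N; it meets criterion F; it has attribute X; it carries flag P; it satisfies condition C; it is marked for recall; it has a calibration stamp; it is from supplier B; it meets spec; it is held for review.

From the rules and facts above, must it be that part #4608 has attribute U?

Forward chaining from the given facts derives: has marker H, has attribute L, is coated, carries flag J, is shipped, is load-tested, requires rework, meets criterion M, is in category S, meets criterion A, passes visual inspection, has marker W.
The only rule concluding "it has attribute U" is R12, which needs "it is anodized"; that is never established.

No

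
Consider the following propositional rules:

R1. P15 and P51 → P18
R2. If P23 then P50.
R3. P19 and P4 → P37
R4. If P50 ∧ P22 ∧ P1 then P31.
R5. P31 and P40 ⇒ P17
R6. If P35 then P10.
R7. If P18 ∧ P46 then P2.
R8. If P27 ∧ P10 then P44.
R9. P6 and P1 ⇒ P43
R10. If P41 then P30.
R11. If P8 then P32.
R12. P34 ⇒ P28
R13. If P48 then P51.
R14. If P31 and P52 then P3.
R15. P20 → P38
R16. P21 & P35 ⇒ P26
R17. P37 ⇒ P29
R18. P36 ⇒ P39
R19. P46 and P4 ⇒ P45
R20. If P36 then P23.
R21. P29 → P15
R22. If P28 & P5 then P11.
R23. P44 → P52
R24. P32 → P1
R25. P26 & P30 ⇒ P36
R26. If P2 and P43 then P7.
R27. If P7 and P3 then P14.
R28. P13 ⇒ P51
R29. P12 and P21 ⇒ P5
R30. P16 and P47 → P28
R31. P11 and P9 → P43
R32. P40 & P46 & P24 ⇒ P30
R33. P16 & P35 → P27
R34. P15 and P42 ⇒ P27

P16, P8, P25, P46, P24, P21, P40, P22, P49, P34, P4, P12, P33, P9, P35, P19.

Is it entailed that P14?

No

Forward chaining from the given facts derives: P37, P10, P32, P28, P26, P29, P45, P15, P1, P5, P30, P27, P44, P11, P52, P36, P43, P39, P23, P50, P31, P17, P3.
The only rule concluding P14 is R27, which needs P7; that is never established.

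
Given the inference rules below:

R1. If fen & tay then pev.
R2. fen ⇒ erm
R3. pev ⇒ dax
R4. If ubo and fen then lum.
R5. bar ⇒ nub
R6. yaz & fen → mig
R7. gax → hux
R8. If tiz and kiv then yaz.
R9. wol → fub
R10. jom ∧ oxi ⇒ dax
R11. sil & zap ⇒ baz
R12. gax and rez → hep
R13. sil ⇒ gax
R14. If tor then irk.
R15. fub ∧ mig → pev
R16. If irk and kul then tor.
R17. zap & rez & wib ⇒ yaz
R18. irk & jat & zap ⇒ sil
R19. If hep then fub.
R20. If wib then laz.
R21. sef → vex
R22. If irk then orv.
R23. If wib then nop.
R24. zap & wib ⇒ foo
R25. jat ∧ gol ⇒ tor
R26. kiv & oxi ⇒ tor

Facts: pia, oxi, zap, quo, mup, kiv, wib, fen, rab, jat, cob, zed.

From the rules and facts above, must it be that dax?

No

Forward chaining from the given facts derives: erm, laz, nop, foo, tor, irk, sil, orv, baz, gax, hux.
Rules concluding dax: R3 needs pev; R10 needs jom — none of these are established.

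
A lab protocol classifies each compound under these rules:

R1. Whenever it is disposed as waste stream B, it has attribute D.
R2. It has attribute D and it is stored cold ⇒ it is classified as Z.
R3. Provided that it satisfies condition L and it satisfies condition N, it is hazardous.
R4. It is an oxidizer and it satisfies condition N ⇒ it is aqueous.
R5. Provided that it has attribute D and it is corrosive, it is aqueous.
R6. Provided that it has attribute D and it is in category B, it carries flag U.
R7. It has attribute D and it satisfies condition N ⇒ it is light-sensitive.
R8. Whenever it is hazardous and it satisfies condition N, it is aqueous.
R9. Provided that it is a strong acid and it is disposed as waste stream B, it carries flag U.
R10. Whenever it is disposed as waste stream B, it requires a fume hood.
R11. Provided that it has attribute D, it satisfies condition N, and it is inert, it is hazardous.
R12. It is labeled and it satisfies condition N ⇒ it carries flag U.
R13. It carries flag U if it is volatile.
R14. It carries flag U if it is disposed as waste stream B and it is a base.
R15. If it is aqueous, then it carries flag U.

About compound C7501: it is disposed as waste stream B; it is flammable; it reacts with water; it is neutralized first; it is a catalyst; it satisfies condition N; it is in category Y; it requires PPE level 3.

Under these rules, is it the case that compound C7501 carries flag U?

Forward chaining from the given facts derives: has attribute D, is light-sensitive, requires a fume hood.
Rules concluding "it carries flag U": R6 needs "it is in category B"; R9 needs "it is a strong acid"; R12 needs "it is labeled"; R13 needs "it is volatile"; R14 needs "it is a base"; R15 needs "it is aqueous" — none of these are established.

No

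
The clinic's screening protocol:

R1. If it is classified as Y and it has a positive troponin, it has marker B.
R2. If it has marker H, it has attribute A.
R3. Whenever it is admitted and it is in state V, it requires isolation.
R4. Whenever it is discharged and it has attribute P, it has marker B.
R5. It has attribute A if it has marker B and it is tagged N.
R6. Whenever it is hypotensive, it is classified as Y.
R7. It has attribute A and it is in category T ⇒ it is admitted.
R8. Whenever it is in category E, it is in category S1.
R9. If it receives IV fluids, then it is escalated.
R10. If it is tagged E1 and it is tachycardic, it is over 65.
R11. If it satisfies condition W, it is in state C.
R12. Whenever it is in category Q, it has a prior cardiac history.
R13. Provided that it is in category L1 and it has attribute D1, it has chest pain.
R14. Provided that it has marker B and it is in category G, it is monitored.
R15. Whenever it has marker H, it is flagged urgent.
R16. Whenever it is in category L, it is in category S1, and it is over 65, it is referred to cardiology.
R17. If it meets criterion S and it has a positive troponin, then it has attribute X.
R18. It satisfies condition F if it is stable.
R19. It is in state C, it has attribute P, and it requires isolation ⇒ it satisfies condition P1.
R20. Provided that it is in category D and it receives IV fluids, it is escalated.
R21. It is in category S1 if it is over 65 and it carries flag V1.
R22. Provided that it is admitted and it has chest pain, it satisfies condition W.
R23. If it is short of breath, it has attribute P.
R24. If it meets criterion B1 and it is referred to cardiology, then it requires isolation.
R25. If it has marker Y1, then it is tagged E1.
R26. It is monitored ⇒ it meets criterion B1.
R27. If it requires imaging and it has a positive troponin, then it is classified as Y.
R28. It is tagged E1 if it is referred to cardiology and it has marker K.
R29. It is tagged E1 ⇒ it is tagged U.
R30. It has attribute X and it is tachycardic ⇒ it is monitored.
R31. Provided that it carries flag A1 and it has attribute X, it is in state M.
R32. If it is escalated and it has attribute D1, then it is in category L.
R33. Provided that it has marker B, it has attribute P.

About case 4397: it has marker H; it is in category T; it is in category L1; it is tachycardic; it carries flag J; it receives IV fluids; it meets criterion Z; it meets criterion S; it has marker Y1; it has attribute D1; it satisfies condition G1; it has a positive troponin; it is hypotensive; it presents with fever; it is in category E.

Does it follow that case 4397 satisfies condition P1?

By R2 (it has marker H): it has attribute A.
By R6 (it is hypotensive): it is classified as Y.
By R7 (it has attribute A, it is in category T): it is admitted.
By R8 (it is in category E): it is in category S1.
By R9 (it receives IV fluids): it is escalated.
By R13 (it is in category L1, it has attribute D1): it has chest pain.
By R17 (it meets criterion S, it has a positive troponin): it has attribute X.
By R22 (it is admitted, it has chest pain): it satisfies condition W.
By R25 (it has marker Y1): it is tagged E1.
By R30 (it has attribute X, it is tachycardic): it is monitored.
By R32 (it is escalated, it has attribute D1): it is in category L.
By R1 (it is classified as Y, it has a positive troponin): it has marker B.
By R10 (it is tagged E1, it is tachycardic): it is over 65.
By R11 (it satisfies condition W): it is in state C.
By R16 (it is in category L, it is in category S1, it is over 65): it is referred to cardiology.
By R26 (it is monitored): it meets criterion B1.
By R33 (it has marker B): it has attribute P.
By R24 (it meets criterion B1, it is referred to cardiology): it requires isolation.
By R19 (it is in state C, it has attribute P, it requires isolation): it satisfies condition P1.

Yes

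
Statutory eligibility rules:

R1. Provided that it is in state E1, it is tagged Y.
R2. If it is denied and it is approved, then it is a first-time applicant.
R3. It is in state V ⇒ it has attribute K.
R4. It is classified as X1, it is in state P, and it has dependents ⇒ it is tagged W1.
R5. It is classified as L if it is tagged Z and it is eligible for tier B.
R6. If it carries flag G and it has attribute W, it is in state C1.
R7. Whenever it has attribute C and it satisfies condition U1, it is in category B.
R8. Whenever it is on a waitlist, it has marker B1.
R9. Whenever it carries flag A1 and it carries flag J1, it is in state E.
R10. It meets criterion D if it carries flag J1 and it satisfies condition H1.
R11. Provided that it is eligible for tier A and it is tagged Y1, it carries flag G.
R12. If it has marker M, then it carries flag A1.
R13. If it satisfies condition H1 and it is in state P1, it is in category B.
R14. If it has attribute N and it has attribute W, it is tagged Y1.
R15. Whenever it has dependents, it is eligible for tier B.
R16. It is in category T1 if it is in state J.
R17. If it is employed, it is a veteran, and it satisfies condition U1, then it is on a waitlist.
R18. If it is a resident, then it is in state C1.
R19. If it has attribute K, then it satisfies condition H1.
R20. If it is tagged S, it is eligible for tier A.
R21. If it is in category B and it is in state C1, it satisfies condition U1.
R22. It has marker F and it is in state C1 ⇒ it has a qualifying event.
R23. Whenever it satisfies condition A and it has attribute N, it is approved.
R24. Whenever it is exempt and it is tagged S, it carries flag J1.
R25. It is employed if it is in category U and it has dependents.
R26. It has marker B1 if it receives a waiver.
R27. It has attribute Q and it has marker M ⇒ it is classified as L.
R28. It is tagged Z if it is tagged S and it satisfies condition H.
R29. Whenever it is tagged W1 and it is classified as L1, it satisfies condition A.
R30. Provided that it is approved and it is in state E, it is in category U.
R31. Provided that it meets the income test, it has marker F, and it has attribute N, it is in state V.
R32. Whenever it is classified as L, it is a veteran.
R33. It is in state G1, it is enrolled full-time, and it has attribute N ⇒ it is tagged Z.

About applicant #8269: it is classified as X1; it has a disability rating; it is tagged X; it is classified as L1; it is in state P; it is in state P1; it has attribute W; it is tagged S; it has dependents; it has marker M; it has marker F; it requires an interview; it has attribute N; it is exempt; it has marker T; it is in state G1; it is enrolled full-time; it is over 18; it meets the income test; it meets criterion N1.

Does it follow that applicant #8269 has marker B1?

Yes

By R4 (it is classified as X1, it is in state P, it has dependents): it is tagged W1.
By R12 (it has marker M): it carries flag A1.
By R14 (it has attribute N, it has attribute W): it is tagged Y1.
By R15 (it has dependents): it is eligible for tier B.
By R20 (it is tagged S): it is eligible for tier A.
By R24 (it is exempt, it is tagged S): it carries flag J1.
By R29 (it is tagged W1, it is classified as L1): it satisfies condition A.
By R31 (it meets the income test, it has marker F, it has attribute N): it is in state V.
By R33 (it is in state G1, it is enrolled full-time, it has attribute N): it is tagged Z.
By R3 (it is in state V): it has attribute K.
By R5 (it is tagged Z, it is eligible for tier B): it is classified as L.
By R9 (it carries flag A1, it carries flag J1): it is in state E.
By R11 (it is eligible for tier A, it is tagged Y1): it carries flag G.
By R19 (it has attribute K): it satisfies condition H1.
By R23 (it satisfies condition A, it has attribute N): it is approved.
By R30 (it is approved, it is in state E): it is in category U.
By R32 (it is classified as L): it is a veteran.
By R6 (it carries flag G, it has attribute W): it is in state C1.
By R13 (it satisfies condition H1, it is in state P1): it is in category B.
By R21 (it is in category B, it is in state C1): it satisfies condition U1.
By R25 (it is in category U, it has dependents): it is employed.
By R17 (it is employed, it is a veteran, it satisfies condition U1): it is on a waitlist.
By R8 (it is on a waitlist): it has marker B1.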